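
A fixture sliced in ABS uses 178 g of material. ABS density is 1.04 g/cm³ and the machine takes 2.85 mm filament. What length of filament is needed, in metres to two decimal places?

Volume = 178 g / 1.04 g·cm⁻³ = 171.1538 cm³ = 171153.8 mm³.
Cross-section of 2.85 mm filament: π·(2.85/2)² = 6.3794 mm².
Length = 171153.8 / 6.3794 = 26829.14 mm = 26.83 m.

26.83 m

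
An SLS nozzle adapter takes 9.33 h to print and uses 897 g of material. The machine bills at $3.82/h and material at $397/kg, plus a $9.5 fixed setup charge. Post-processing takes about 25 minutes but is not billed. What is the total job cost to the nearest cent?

Machine cost = 3.82 × 9.33 = $35.6406.
Material charge: 397 × 897/1000 → $356.109.
Total = 35.6406 + 356.109 + 9.5 = 401.2496 ≈ $401.25.

$401.25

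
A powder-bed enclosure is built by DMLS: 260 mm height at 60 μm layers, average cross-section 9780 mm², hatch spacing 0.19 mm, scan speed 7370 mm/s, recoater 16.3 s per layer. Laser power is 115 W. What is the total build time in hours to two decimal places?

Layers = ⌈260/0.06⌉ = 4334.
Per-layer scan distance: 9780 / 0.19 → 51473.7 mm.
Scan time per layer: 51473.7 / 7370 → 6.9842 s.
Per-layer time: 6.9842 + 16.3 → 23.2842 s.
Total: 4334 × 23.2842 s = 100913.7228 s → 28.03 hours.

28.03 hours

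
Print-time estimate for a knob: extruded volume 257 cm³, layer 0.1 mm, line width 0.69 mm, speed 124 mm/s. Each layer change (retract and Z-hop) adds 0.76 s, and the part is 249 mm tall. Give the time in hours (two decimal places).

Extrusion cross-section = 0.1 × 0.69 = 0.069 mm².
Toolpath length = 257 cm³ / 0.069 mm² = 257000 / 0.069 = 3724637.7 mm.
Extrusion time: 3724637.7 / 124 → 30037.4 s.
Layers = ⌈249/0.1⌉ = 2490.
Non-print overhead: 2490 × 0.76 → 1892.4 s.
Altogether 30037.4 + 1892.4 = 31929.8 s, i.e. 8.87 hours.

8.87 hours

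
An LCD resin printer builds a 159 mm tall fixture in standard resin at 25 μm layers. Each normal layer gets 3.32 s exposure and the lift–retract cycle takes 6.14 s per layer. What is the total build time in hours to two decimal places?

16.71 hours

Layers = ⌈159/0.025⌉ = 6360.
Each layer takes = 3.32 + 6.14, so 9.46 s.
Total = 6360 × 9.46 = 60165.6 s = 16.71 hours.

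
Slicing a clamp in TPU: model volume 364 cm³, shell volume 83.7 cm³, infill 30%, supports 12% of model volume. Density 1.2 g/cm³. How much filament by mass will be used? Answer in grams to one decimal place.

253.8 g

Interior volume = 364 − 83.7, so 280.3 cm³.
Infill deposited: 0.30 × 280.3 → 84.09 cm³.
Support = 0.12 × 364, so 43.68 cm³.
Deposited volume = 83.7 + 84.09 + 43.68 = 211.47 cm³.
Mass = 211.47 × 1.2 = 253.764 g.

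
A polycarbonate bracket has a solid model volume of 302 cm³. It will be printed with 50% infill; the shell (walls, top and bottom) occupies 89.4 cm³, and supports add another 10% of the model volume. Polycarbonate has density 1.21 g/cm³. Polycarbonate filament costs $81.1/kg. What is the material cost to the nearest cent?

Volume inside the shell = 302 − 89.4 = 212.6 cm³.
Deposited infill: 0.50 × 212.6 → 106.3 cm³.
Support: 0.10 × 302 → 30.2 cm³.
Total extruded = 89.4 + 106.3 + 30.2 = 225.9 cm³.
Mass = 225.9 × 1.21 = 273.339 g.
At $81.1/kg: 273.339/1000 × 81.1 = $22.17.

$22.17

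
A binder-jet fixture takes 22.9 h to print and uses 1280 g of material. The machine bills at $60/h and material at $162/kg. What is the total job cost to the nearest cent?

Machine cost: 60 × 22.9 → $1374.00.
Material cost = 162 × 1280/1000 = $207.36.
Total = 1374.00 + 207.36 = $1581.36.

$1581.36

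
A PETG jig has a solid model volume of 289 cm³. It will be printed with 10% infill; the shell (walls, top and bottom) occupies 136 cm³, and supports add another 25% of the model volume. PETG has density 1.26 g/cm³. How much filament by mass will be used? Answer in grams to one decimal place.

281.7 g

Interior volume = 289 − 136 = 153 cm³.
Infill volume = 0.10 × 153, so 15.3 cm³.
Support: 0.25 × 289 → 72.25 cm³.
Total printed volume = 136 + 15.3 + 72.25 = 223.55 cm³.
Mass: 223.55 × 1.26 → 281.673 g.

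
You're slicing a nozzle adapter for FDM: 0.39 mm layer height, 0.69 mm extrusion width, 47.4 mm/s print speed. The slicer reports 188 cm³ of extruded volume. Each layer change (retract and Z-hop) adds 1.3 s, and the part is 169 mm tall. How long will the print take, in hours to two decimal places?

Bead cross-section: 0.39 × 0.69 → 0.2691 mm².
Total extruded path = 188000/0.2691 = 698625 mm.
Time extruding = 698625 / 47.4 = 14738.9 s.
Layer count = ceil(169 / 0.39) = 434.
Layer-change overhead = 434 × 1.3 = 564.2 s.
Altogether 14738.9 + 564.2 = 15303.1 s, i.e. 4.25 hours.

4.25 hours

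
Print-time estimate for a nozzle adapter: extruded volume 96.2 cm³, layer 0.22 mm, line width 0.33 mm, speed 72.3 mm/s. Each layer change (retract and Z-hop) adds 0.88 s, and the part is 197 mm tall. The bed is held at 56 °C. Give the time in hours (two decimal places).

Extrusion cross-section = 0.22 × 0.33, so 0.0726 mm².
Toolpath length = 96.2 cm³ / 0.0726 mm² = 96200 / 0.0726 = 1325068.9 mm.
Extrusion time = 1325068.9 / 72.3, so 18327.4 s.
Layer count = ceil(197 / 0.22) = 896.
Z-hop total = 896 × 0.88 = 788.48 s.
Total = 18327.4 + 788.48 = 19115.88 s = 5.31 hours.

5.31 hours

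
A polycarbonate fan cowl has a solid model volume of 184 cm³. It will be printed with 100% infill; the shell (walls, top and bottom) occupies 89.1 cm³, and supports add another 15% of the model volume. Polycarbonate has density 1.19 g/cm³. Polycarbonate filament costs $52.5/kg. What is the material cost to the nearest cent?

Interior volume = 184 − 89.1, so 94.9 cm³.
Infill deposited = 1.00 × 94.9 = 94.9 cm³.
Support: 0.15 × 184 → 27.6 cm³.
Total extruded: 89.1 + 94.9 + 27.6 → 211.6 cm³.
Mass = 211.6 × 1.19 = 251.804 g.
At $52.5/kg: 251.804/1000 × 52.5 = $13.22.

$13.22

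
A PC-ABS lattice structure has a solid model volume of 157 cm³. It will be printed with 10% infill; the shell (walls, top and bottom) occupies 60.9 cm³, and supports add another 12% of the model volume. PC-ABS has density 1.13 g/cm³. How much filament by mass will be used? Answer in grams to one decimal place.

101.0 g

Volume inside the shell: 157 − 60.9 → 96.1 cm³.
Deposited infill: 0.10 × 96.1 → 9.61 cm³.
Support = 0.12 × 157, so 18.84 cm³.
Total extruded = 60.9 + 9.61 + 18.84 = 89.35 cm³.
Mass = 89.35 × 1.13, so 100.9655 g.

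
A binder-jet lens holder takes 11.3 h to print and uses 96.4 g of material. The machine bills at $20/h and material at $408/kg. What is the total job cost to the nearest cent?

Machine cost = 20 × 11.3 = $226.00.
Feedstock cost = 408 × 96.4/1000 = $39.3312.
Job cost: 226.00 + 39.3312 = 265.3312 ≈ $265.33.

$265.33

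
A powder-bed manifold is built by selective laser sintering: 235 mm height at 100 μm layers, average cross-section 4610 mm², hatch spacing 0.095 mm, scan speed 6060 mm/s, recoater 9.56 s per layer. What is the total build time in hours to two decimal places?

11.47 hours

Number of layers: 235 / 0.1 → 2350 (rounded up).
Hatch length per layer = 4610 / 0.095, so 48526.3 mm.
Per-layer scan time = 48526.3 / 6060, so 8.0076 s.
Time per layer = 8.0076 + 9.56 = 17.5676 s.
Build time = 2350 × 17.5676 = 41283.86 s = 11.47 hours.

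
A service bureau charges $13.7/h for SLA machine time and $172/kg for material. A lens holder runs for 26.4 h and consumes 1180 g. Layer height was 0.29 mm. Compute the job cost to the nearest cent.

$564.64

Machine cost = 13.7 × 26.4 = $361.68.
Material cost = 172 × 1180/1000 = $202.96.
Job cost: 361.68 + 202.96 = $564.64.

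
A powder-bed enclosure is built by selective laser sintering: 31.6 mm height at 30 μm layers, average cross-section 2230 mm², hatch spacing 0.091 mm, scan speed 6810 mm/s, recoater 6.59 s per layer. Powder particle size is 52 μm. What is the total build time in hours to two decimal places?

2.98 hours

Layers = ⌈31.6/0.03⌉ = 1054.
Scan path per layer = 2230 / 0.091, so 24505.5 mm.
Scan time per layer = 24505.5 / 6810, so 3.5985 s.
Per-layer time = 3.5985 + 6.59 = 10.1885 s.
Total: 1054 × 10.1885 s = 10738.679 s → 2.98 hours.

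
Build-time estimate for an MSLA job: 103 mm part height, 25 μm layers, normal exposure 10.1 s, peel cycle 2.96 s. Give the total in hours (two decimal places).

Layers = ⌈103/0.025⌉ = 4120.
Per-layer time: 10.1 + 2.96 → 13.06 s.
Build time: 4120 × 13.06 s = 53807.2 s, i.e. 14.95 hours.

14.95 hours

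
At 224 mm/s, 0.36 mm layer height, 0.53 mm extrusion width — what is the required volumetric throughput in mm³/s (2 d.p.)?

42.74

Extrusion cross-section = 0.36 × 0.53 = 0.1908 mm².
Q = v·A = 224 × 0.1908 = 42.74 mm³/s.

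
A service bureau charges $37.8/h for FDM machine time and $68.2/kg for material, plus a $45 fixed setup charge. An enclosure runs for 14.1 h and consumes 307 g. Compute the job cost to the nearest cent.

Time charge = 37.8 × 14.1 = $532.98.
Feedstock cost = 68.2 × 307/1000, so $20.9374.
Total = 532.98 + 20.9374 + 45 = 598.9174 ≈ $598.92.

$598.92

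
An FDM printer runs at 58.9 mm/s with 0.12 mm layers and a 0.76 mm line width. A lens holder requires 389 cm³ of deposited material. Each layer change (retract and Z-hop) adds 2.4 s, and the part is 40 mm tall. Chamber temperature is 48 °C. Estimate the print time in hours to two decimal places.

20.34 hours

Extrusion cross-section = 0.12 × 0.76, so 0.0912 mm².
Path length: 389000 mm³ / 0.0912 mm² → 4265350.9 mm.
Time extruding = 4265350.9 / 58.9, so 72416.8 s.
Layers = ⌈40/0.12⌉ = 334.
Z-hop total = 334 × 2.4, so 801.6 s.
Altogether 72416.8 + 801.6 = 73218.4 s, i.e. 20.34 hours.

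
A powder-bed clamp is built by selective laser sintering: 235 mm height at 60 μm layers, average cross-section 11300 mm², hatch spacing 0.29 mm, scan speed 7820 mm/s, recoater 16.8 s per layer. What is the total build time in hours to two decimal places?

23.70 hours

Number of layers: 235 / 0.06 → 3917 (rounded up).
Hatch length per layer: 11300 / 0.29 → 38965.5 mm.
Laser time per layer = 38965.5 / 7820 = 4.9828 s.
Layer cycle = 4.9828 + 16.8, so 21.7828 s.
3917 layers × 21.7828 s/layer = 85323.2276 s, i.e. 23.70 hours.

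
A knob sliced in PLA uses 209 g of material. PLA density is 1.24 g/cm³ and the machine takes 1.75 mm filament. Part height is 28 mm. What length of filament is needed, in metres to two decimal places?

70.07 m

Volume = 209 g / 1.24 g·cm⁻³ = 168.5484 cm³ = 168548.4 mm³.
Cross-section of 1.75 mm filament: π·(1.75/2)² = 2.4053 mm².
L = V/A = 168548.4/2.4053 = 70073.75 mm → 70.07 m.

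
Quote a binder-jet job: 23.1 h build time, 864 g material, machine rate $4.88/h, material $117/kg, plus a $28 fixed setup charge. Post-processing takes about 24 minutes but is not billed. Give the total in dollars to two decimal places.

Machine cost: 4.88 × 23.1 → $112.728.
Material charge = 117 × 864/1000 = $101.088.
Adding setup: 112.728 + 101.088 + 28 → 241.816 ≈ $241.82.

$241.82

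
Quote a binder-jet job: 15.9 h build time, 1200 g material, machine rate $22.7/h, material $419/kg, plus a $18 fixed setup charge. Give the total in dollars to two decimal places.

$881.73

Time charge = 22.7 × 15.9 = $360.93.
Material charge = 419 × 1200/1000, so $502.80.
Total = 360.93 + 502.80 + 18 = $881.73.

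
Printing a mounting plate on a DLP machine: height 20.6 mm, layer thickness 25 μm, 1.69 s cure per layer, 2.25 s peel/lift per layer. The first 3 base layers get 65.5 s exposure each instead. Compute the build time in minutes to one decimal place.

Layer count = ceil(20.6 / 0.025) = 824.
Bottom layers = 3 × (65.5 + 2.25) = 203.25 s.
Regular layers = 821 × (1.69 + 2.25), so 3234.74 s.
Sum: 203.25 + 3234.74 = 3437.99 s → 57.3 minutes.

57.3 minutes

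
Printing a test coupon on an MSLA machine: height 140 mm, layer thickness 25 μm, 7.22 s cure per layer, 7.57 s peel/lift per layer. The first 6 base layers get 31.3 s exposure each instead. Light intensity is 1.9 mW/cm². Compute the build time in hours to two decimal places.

23.05 hours

Number of layers: 140 / 0.025 → 5600 (rounded up).
Burn-in layers = 6 × (31.3 + 7.57) = 233.22 s.
Regular layers: 5594 × (7.22 + 7.57) → 82735.26 s.
Total = 233.22 + 82735.26 = 82968.48 s = 23.05 hours.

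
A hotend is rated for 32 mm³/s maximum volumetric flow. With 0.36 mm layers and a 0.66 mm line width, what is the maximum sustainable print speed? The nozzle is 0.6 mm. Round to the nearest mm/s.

A: 0.36 × 0.66 → 0.2376 mm².
Max speed = 32 / 0.2376 = 134.68 ≈ 135 mm/s.

135 mm/s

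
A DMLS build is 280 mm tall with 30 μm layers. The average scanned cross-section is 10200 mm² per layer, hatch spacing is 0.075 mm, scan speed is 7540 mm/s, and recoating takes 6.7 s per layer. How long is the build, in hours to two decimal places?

64.14 hours

Layer count = ceil(280 / 0.03) = 9334.
Per-layer scan distance = 10200 / 0.075 = 136000 mm.
Laser time per layer: 136000 / 7540 → 18.0371 s.
Layer cycle = 18.0371 + 6.7, so 24.7371 s.
9334 layers × 24.7371 s/layer = 230896.0914 s, i.e. 64.14 hours.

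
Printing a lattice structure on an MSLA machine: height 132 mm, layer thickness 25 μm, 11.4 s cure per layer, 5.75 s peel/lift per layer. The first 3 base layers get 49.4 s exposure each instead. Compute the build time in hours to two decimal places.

Layers = ⌈132/0.025⌉ = 5280.
Bottom layers: 3 × (49.4 + 5.75) → 165.45 s.
Normal layers: 5277 × (11.4 + 5.75) → 90500.55 s.
Total = 165.45 + 90500.55 = 90666 s = 25.19 hours.

25.19 hours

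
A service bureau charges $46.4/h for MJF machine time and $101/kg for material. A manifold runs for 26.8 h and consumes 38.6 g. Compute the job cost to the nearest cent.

Time charge = 46.4 × 26.8 = $1243.52.
Material charge: 101 × 38.6/1000 → $3.8986.
Total = 1243.52 + 3.8986 = 1247.4186 ≈ $1247.42.

$1247.42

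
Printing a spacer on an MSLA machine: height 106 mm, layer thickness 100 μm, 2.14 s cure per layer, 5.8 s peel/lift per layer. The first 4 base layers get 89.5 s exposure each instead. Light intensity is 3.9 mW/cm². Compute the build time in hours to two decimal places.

2.43 hours

Layers = ⌈106/0.1⌉ = 1060.
Bottom layers = 4 × (89.5 + 5.8), so 381.2 s.
Normal layers: 1056 × (2.14 + 5.8) → 8384.64 s.
Sum: 381.2 + 8384.64 = 8765.84 s → 2.43 hours.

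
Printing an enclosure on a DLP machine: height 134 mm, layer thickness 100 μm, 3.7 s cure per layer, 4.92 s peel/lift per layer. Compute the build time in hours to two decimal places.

Layer count = ceil(134 / 0.1) = 1340.
Per-layer time = 3.7 + 4.92, so 8.62 s.
Build time: 1340 × 8.62 s = 11550.8 s, i.e. 3.21 hours.

3.21 hours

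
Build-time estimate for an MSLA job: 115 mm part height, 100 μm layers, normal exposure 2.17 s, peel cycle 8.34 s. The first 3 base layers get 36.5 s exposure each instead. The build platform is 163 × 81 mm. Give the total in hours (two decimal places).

Number of layers: 115 / 0.1 → 1150 (rounded up).
Base layers = 3 × (36.5 + 8.34) = 134.52 s.
Normal layers: 1147 × (2.17 + 8.34) → 12054.97 s.
Sum: 134.52 + 12054.97 = 12189.49 s → 3.39 hours.

3.39 hours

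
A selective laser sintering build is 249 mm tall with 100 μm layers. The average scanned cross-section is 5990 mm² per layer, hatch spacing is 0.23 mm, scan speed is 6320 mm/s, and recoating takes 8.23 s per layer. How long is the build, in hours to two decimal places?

8.54 hours

Layers = ⌈249/0.1⌉ = 2490.
Scan path per layer = 5990 / 0.23 = 26043.5 mm.
Per-layer scan time = 26043.5 / 6320, so 4.1208 s.
Layer cycle = 4.1208 + 8.23, so 12.3508 s.
Build time = 2490 × 12.3508 = 30753.492 s = 8.54 hours.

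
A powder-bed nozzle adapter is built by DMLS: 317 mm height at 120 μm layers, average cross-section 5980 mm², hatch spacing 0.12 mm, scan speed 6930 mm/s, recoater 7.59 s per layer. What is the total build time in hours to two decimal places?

Layer count = ceil(317 / 0.12) = 2642.
Scan path per layer = 5980 / 0.12 = 49833.3 mm.
Per-layer scan time: 49833.3 / 6930 → 7.191 s.
Per-layer time = 7.191 + 7.59, so 14.781 s.
2642 layers × 14.781 s/layer = 39051.402 s, i.e. 10.85 hours.

10.85 hours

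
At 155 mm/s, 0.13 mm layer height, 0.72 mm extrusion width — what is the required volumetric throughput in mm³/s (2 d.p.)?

14.51

A = 0.13 × 0.72 = 0.0936 mm².
Volumetric flow = 155 × 0.0936 = 14.51 mm³/s.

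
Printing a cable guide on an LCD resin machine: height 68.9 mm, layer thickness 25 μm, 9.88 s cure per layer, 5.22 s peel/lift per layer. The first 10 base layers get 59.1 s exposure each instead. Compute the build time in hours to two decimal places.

11.70 hours

Layer count = ceil(68.9 / 0.025) = 2756.
Burn-in layers = 10 × (59.1 + 5.22) = 643.2 s.
Remaining layers = 2746 × (9.88 + 5.22) = 41464.6 s.
Total = 643.2 + 41464.6 = 42107.8 s = 11.70 hours.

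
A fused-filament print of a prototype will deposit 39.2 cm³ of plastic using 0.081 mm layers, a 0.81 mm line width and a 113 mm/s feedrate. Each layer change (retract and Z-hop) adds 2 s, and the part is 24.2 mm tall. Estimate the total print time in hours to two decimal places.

1.63 hours

Bead cross-section = 0.081 × 0.81 = 0.06561 mm².
Path length: 39200 mm³ / 0.06561 mm² → 597469.9 mm.
Extrusion time: 597469.9 / 113 → 5287.3 s.
Layers = ⌈24.2/0.081⌉ = 299.
Non-print overhead = 299 × 2, so 598 s.
Total = 5287.3 + 598 = 5885.3 s = 1.63 hours.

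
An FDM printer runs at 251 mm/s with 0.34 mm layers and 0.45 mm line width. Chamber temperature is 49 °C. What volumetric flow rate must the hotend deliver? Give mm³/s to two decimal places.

Extrusion cross-section = 0.34 × 0.45 = 0.153 mm².
Volumetric flow = 251 × 0.153 = 38.40 mm³/s.

38.40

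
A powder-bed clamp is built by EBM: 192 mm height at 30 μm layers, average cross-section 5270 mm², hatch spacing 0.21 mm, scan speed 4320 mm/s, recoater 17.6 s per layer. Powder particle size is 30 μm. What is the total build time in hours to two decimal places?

41.62 hours

Layer count = ceil(192 / 0.03) = 6400.
Hatch length per layer = 5270 / 0.21, so 25095.2 mm.
Per-layer scan time = 25095.2 / 4320, so 5.8091 s.
Layer cycle = 5.8091 + 17.6, so 23.4091 s.
Total: 6400 × 23.4091 s = 149818.24 s → 41.62 hours.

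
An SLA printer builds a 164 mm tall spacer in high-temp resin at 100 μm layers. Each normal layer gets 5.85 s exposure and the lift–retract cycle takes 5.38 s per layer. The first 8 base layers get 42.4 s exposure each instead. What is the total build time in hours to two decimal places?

5.20 hours

Layers = ⌈164/0.1⌉ = 1640.
Bottom layers = 8 × (42.4 + 5.38), so 382.24 s.
Remaining layers: 1632 × (5.85 + 5.38) → 18327.36 s.
Total = 382.24 + 18327.36 = 18709.6 s = 5.20 hours.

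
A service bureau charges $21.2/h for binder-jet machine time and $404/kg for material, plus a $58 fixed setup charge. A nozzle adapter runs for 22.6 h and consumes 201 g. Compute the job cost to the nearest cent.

Time charge = 21.2 × 22.6 = $479.12.
Material cost = 404 × 201/1000, so $81.204.
Adding setup: 479.12 + 81.204 + 58 → 618.324 ≈ $618.32.

$618.32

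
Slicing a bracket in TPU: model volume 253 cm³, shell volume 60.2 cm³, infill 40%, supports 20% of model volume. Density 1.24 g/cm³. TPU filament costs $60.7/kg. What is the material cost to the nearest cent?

$14.14

Interior volume: 253 − 60.2 → 192.8 cm³.
Infill volume = 0.40 × 192.8, so 77.12 cm³.
Support: 0.20 × 253 → 50.6 cm³.
Total extruded: 60.2 + 77.12 + 50.6 → 187.92 cm³.
Mass = 187.92 × 1.24 = 233.0208 g.
Cost = 233.0208 g / 1000 × $60.7/kg = $14.14.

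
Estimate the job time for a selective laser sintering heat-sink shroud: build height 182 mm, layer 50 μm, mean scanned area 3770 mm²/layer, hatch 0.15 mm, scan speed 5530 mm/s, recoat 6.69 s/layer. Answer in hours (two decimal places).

11.36 hours

Layers = ⌈182/0.05⌉ = 3640.
Hatch length per layer = 3770 / 0.15, so 25133.3 mm.
Per-layer scan time = 25133.3 / 5530 = 4.5449 s.
Time per layer: 4.5449 + 6.69 → 11.2349 s.
Total: 3640 × 11.2349 s = 40895.036 s → 11.36 hours.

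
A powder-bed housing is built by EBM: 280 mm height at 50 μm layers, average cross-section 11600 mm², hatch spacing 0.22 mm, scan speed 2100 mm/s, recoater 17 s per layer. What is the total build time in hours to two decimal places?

Layer count = ceil(280 / 0.05) = 5600.
Hatch length per layer: 11600 / 0.22 → 52727.3 mm.
Per-layer scan time = 52727.3 / 2100 = 25.1082 s.
Time per layer: 25.1082 + 17 → 42.1082 s.
5600 layers × 42.1082 s/layer = 235805.92 s, i.e. 65.50 hours.

65.50 hours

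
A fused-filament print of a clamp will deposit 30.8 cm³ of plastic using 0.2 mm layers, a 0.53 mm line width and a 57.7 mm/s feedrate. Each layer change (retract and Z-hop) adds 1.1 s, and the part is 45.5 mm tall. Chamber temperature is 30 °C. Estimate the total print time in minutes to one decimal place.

88.1 minutes

Bead cross-section = 0.2 × 0.53, so 0.106 mm².
Toolpath length = 30.8 cm³ / 0.106 mm² = 30800 / 0.106 = 290566 mm.
Print-move time = 290566 / 57.7, so 5035.8 s.
Number of layers: 45.5 / 0.2 → 228 (rounded up).
Layer-change overhead: 228 × 1.1 → 250.8 s.
Total = 5035.8 + 250.8 = 5286.6 s = 88.1 minutes.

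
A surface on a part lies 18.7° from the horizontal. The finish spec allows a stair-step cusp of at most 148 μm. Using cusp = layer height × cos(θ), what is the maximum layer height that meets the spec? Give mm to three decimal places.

0.156 mm

Layer height = cusp / cos(18.7°) = 0.148 / 0.9472 = 0.156 mm.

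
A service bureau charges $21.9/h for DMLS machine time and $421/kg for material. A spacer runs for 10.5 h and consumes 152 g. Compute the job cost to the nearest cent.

Machine cost = 21.9 × 10.5, so $229.95.
Material charge: 421 × 152/1000 → $63.992.
Job cost: 229.95 + 63.992 = 293.942 ≈ $293.94.

$293.94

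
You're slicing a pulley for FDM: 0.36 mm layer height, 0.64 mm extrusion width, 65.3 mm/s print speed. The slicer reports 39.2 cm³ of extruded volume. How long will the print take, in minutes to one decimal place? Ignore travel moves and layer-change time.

43.4 minutes

Line area: 0.36 × 0.64 → 0.2304 mm².
Total extruded path = 39200/0.2304 = 170138.9 mm.
Extrusion time: 170138.9 / 65.3 → 2605.5 s.
Converting: 2605.5 s = 43.4 minutes.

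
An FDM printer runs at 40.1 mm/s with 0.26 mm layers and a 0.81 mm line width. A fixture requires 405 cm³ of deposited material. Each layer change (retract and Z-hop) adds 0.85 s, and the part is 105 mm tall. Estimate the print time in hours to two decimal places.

Line area: 0.26 × 0.81 → 0.2106 mm².
Total extruded path = 405000/0.2106 = 1923076.9 mm.
Print-move time = 1923076.9 / 40.1 = 47957 s.
Layer count = ceil(105 / 0.26) = 404.
Non-print overhead: 404 × 0.85 → 343.4 s.
Total = 47957 + 343.4 = 48300.4 s = 13.42 hours.

13.42 hours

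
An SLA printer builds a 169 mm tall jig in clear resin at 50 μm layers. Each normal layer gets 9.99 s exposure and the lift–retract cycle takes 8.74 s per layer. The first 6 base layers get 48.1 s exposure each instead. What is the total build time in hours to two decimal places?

17.65 hours

Layer count = ceil(169 / 0.05) = 3380.
Bottom layers = 6 × (48.1 + 8.74), so 341.04 s.
Remaining layers = 3374 × (9.99 + 8.74) = 63195.02 s.
Total = 341.04 + 63195.02 = 63536.06 s = 17.65 hours.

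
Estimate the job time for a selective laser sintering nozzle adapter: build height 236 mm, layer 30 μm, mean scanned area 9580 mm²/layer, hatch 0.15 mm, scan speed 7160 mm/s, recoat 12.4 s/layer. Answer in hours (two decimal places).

46.59 hours

Number of layers: 236 / 0.03 → 7867 (rounded up).
Per-layer scan distance = 9580 / 0.15, so 63866.7 mm.
Scan time per layer: 63866.7 / 7160 → 8.9199 s.
Per-layer time = 8.9199 + 12.4 = 21.3199 s.
7867 layers × 21.3199 s/layer = 167723.6533 s, i.e. 46.59 hours.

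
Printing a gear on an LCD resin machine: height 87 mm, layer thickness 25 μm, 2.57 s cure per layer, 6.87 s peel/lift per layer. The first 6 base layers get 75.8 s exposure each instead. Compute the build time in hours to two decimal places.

9.25 hours

Layer count = ceil(87 / 0.025) = 3480.
Bottom layers = 6 × (75.8 + 6.87) = 496.02 s.
Normal layers = 3474 × (2.57 + 6.87), so 32794.56 s.
Sum: 496.02 + 32794.56 = 33290.58 s → 9.25 hours.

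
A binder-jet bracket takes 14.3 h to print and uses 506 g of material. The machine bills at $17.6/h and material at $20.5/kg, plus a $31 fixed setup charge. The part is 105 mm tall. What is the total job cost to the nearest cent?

$293.05

Machine-time cost = 17.6 × 14.3, so $251.68.
Material charge: 20.5 × 506/1000 → $10.373.
Total = 251.68 + 10.373 + 31 = 293.053 ≈ $293.05.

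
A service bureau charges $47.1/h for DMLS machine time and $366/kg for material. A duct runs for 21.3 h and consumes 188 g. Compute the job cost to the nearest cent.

Machine-time cost = 47.1 × 21.3, so $1003.23.
Material charge: 366 × 188/1000 → $68.808.
Total = 1003.23 + 68.808 = 1072.038 ≈ $1072.04.

$1072.04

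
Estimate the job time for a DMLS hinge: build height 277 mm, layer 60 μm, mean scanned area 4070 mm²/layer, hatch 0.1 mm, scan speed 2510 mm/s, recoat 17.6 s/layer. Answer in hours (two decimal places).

Layers = ⌈277/0.06⌉ = 4617.
Hatch length per layer = 4070 / 0.1 = 40700 mm.
Scan time per layer = 40700 / 2510 = 16.2151 s.
Time per layer = 16.2151 + 17.6 = 33.8151 s.
4617 layers × 33.8151 s/layer = 156124.3167 s, i.e. 43.37 hours.

43.37 hours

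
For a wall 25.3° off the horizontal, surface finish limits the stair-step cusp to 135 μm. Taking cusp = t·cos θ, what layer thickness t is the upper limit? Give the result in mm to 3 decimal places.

Layer height = cusp / cos(25.3°) = 0.135 / 0.9041 = 0.149 mm.

0.149 mm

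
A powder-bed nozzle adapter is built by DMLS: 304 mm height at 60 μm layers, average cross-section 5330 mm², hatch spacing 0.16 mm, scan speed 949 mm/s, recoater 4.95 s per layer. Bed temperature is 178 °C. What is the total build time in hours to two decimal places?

Layers = ⌈304/0.06⌉ = 5067.
Scan path per layer = 5330 / 0.16 = 33312.5 mm.
Laser time per layer = 33312.5 / 949, so 35.1027 s.
Layer cycle = 35.1027 + 4.95 = 40.0527 s.
5067 layers × 40.0527 s/layer = 202947.0309 s, i.e. 56.37 hours.

56.37 hours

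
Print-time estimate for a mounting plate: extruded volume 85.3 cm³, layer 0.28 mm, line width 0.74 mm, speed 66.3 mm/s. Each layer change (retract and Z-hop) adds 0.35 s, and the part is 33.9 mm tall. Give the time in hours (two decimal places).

Bead cross-section: 0.28 × 0.74 → 0.2072 mm².
Total extruded path = 85300/0.2072 = 411679.5 mm.
Extrusion time = 411679.5 / 66.3, so 6209.3 s.
Number of layers: 33.9 / 0.28 → 122 (rounded up).
Layer-change overhead = 122 × 0.35, so 42.7 s.
Altogether 6209.3 + 42.7 = 6252 s, i.e. 1.74 hours.

1.74 hours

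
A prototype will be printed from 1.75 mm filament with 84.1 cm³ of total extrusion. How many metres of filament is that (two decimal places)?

A = π r² = π × 0.875² = 2.4053 mm².
L = 84100 mm³ / 2.4053 mm² = 34964.45 mm, i.e. 34.96 m.

34.96 m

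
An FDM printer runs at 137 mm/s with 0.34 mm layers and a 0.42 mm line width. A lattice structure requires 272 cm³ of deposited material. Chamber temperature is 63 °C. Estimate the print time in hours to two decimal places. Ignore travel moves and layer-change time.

3.86 hours

Line area: 0.34 × 0.42 → 0.1428 mm².
Total extruded path = 272000/0.1428 = 1904761.9 mm.
Print-move time: 1904761.9 / 137 → 13903.4 s.
13903.4 s = 3.86 hours.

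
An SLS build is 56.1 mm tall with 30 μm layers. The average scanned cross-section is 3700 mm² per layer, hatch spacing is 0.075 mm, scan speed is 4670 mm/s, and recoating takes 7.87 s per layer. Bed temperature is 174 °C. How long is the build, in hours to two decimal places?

9.58 hours

Number of layers: 56.1 / 0.03 → 1870 (rounded up).
Per-layer scan distance = 3700 / 0.075 = 49333.3 mm.
Per-layer scan time = 49333.3 / 4670, so 10.5639 s.
Time per layer: 10.5639 + 7.87 → 18.4339 s.
1870 layers × 18.4339 s/layer = 34471.393 s, i.e. 9.58 hours.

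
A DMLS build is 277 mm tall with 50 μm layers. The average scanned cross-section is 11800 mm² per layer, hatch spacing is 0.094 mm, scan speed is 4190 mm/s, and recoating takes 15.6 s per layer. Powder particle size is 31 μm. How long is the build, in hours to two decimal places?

Layer count = ceil(277 / 0.05) = 5540.
Hatch length per layer: 11800 / 0.094 → 125531.9 mm.
Laser time per layer = 125531.9 / 4190 = 29.9599 s.
Time per layer: 29.9599 + 15.6 → 45.5599 s.
Total: 5540 × 45.5599 s = 252401.846 s → 70.11 hours.

70.11 hours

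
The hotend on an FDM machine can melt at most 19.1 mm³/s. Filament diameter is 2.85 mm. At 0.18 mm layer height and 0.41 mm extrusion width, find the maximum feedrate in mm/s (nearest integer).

259 mm/s

A = 0.18 × 0.41, so 0.0738 mm².
Max speed = 19.1 / 0.0738 = 258.81 ≈ 259 mm/s.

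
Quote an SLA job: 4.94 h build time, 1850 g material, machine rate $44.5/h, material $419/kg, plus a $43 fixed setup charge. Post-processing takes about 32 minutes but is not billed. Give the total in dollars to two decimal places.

Time charge: 44.5 × 4.94 → $219.83.
Feedstock cost = 419 × 1850/1000 = $775.15.
Adding setup: 219.83 + 775.15 + 43 → $1037.98.

$1037.98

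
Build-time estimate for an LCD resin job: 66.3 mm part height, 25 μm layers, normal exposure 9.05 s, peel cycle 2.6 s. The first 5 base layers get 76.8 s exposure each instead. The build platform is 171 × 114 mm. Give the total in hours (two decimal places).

8.68 hours

Layer count = ceil(66.3 / 0.025) = 2652.
Base layers = 5 × (76.8 + 2.6) = 397 s.
Normal layers = 2647 × (9.05 + 2.6) = 30837.55 s.
Sum: 397 + 30837.55 = 31234.55 s → 8.68 hours.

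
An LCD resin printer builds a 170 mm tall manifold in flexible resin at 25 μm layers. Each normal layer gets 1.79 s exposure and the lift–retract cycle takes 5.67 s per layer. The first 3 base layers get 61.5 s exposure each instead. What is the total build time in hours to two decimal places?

14.14 hours

Layer count = ceil(170 / 0.025) = 6800.
Bottom layers = 3 × (61.5 + 5.67), so 201.51 s.
Normal layers: 6797 × (1.79 + 5.67) → 50705.62 s.
Total = 201.51 + 50705.62 = 50907.13 s = 14.14 hours.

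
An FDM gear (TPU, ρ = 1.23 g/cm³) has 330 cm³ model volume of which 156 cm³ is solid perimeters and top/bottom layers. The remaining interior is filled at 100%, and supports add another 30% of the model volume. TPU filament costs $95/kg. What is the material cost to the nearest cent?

Interior volume: 330 − 156 → 174 cm³.
Infill deposited = 1.00 × 174 = 174 cm³.
Support = 0.30 × 330, so 99 cm³.
Total extruded = 156 + 174 + 99 = 429 cm³.
Mass = 429 × 1.23 = 527.67 g.
Cost = 527.67 g / 1000 × $95/kg = $50.13.

$50.13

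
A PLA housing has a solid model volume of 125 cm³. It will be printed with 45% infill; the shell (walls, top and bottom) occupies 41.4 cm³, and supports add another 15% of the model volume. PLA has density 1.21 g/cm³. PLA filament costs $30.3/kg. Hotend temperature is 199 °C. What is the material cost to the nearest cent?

$3.58

Volume inside the shell = 125 − 41.4, so 83.6 cm³.
Infill volume: 0.45 × 83.6 → 37.62 cm³.
Support = 0.15 × 125, so 18.75 cm³.
Total printed volume: 41.4 + 37.62 + 18.75 → 97.77 cm³.
Mass = 97.77 × 1.21 = 118.3017 g.
At $30.3/kg: 118.3017/1000 × 30.3 = $3.58.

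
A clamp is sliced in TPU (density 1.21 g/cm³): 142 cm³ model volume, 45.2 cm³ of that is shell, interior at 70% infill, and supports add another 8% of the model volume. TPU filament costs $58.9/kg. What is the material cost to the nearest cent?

$8.86

Volume inside the shell = 142 − 45.2 = 96.8 cm³.
Deposited infill: 0.70 × 96.8 → 67.76 cm³.
Support: 0.08 × 142 → 11.36 cm³.
Total extruded = 45.2 + 67.76 + 11.36 = 124.32 cm³.
Mass = 124.32 × 1.21 = 150.4272 g.
Cost = 150.4272 g / 1000 × $58.9/kg = $8.86.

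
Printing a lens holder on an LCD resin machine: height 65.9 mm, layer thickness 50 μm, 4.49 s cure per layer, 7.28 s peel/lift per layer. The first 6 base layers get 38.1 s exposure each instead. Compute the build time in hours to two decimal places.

Layer count = ceil(65.9 / 0.05) = 1318.
Bottom layers: 6 × (38.1 + 7.28) → 272.28 s.
Regular layers: 1312 × (4.49 + 7.28) → 15442.24 s.
Sum: 272.28 + 15442.24 = 15714.52 s → 4.37 hours.

4.37 hours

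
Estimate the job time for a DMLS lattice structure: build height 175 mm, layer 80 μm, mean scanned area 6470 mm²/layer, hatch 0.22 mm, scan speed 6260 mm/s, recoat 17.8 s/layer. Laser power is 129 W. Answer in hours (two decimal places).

Layers = ⌈175/0.08⌉ = 2188.
Per-layer scan distance = 6470 / 0.22, so 29409.1 mm.
Per-layer scan time = 29409.1 / 6260 = 4.6979 s.
Layer cycle = 4.6979 + 17.8 = 22.4979 s.
2188 layers × 22.4979 s/layer = 49225.4052 s, i.e. 13.67 hours.

13.67 hours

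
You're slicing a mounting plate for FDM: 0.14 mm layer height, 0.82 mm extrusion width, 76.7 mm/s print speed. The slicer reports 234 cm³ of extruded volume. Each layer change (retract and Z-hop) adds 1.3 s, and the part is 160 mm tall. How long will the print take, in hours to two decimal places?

Bead cross-section = 0.14 × 0.82 = 0.1148 mm².
Toolpath length = 234 cm³ / 0.1148 mm² = 234000 / 0.1148 = 2038327.5 mm.
Print-move time = 2038327.5 / 76.7 = 26575.3 s.
Number of layers: 160 / 0.14 → 1143 (rounded up).
Z-hop total: 1143 × 1.3 → 1485.9 s.
Total = 26575.3 + 1485.9 = 28061.2 s = 7.79 hours.

7.79 hours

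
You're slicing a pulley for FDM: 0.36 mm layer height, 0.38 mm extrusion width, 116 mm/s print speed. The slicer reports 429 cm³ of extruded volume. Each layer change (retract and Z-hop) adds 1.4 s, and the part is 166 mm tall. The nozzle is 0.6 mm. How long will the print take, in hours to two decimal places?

Line area = 0.36 × 0.38 = 0.1368 mm².
Toolpath length = 429 cm³ / 0.1368 mm² = 429000 / 0.1368 = 3135964.9 mm.
Extrusion time = 3135964.9 / 116 = 27034.2 s.
Layer count = ceil(166 / 0.36) = 462.
Z-hop total: 462 × 1.4 → 646.8 s.
Total = 27034.2 + 646.8 = 27681 s = 7.69 hours.

7.69 hours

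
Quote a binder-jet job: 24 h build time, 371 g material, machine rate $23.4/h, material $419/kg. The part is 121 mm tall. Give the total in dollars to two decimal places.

Machine cost = 23.4 × 24, so $561.60.
Material charge = 419 × 371/1000 = $155.449.
Job cost: 561.60 + 155.449 = 717.049 ≈ $717.05.

$717.05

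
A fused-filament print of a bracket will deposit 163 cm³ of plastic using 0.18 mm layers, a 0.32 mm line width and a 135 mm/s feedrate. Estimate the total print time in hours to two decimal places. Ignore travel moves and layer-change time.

5.82 hours

Bead cross-section = 0.18 × 0.32, so 0.0576 mm².
Total extruded path = 163000/0.0576 = 2829861.1 mm.
Time extruding = 2829861.1 / 135, so 20961.9 s.
That's 20961.9 s → 5.82 hours.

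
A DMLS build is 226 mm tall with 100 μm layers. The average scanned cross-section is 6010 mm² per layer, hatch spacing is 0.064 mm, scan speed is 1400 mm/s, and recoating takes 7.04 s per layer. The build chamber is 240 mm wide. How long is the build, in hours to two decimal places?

46.53 hours

Number of layers: 226 / 0.1 → 2260 (rounded up).
Scan path per layer = 6010 / 0.064, so 93906.3 mm.
Scan time per layer: 93906.3 / 1400 → 67.0759 s.
Time per layer = 67.0759 + 7.04 = 74.1159 s.
2260 layers × 74.1159 s/layer = 167501.934 s, i.e. 46.53 hours.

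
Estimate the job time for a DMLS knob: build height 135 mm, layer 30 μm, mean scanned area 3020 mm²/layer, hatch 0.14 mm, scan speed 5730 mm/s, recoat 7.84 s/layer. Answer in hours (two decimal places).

14.51 hours

Layer count = ceil(135 / 0.03) = 4500.
Hatch length per layer = 3020 / 0.14, so 21571.4 mm.
Scan time per layer: 21571.4 / 5730 → 3.7646 s.
Time per layer: 3.7646 + 7.84 → 11.6046 s.
Total: 4500 × 11.6046 s = 52220.7 s → 14.51 hours.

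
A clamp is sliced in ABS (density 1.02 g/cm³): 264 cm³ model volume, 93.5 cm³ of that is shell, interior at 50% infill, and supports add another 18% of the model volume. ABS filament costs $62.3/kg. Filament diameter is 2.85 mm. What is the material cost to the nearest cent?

$14.38

Interior volume = 264 − 93.5 = 170.5 cm³.
Infill deposited: 0.50 × 170.5 → 85.25 cm³.
Support: 0.18 × 264 → 47.52 cm³.
Total printed volume = 93.5 + 85.25 + 47.52, so 226.27 cm³.
Mass: 226.27 × 1.02 → 230.7954 g.
Cost = 230.7954 g / 1000 × $62.3/kg = $14.38.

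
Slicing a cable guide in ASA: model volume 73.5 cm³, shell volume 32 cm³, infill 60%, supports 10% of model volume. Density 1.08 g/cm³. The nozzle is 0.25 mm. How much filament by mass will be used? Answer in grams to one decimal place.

Interior volume: 73.5 − 32 → 41.5 cm³.
Infill volume = 0.60 × 41.5 = 24.9 cm³.
Support = 0.10 × 73.5, so 7.35 cm³.
Total printed volume = 32 + 24.9 + 7.35 = 64.25 cm³.
Mass = 64.25 × 1.08 = 69.39 g.

69.4 g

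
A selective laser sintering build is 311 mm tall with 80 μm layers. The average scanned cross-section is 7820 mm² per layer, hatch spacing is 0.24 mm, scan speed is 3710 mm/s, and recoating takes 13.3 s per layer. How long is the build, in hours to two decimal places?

Layer count = ceil(311 / 0.08) = 3888.
Scan path per layer: 7820 / 0.24 → 32583.3 mm.
Laser time per layer = 32583.3 / 3710 = 8.7826 s.
Per-layer time = 8.7826 + 13.3 = 22.0826 s.
Build time = 3888 × 22.0826 = 85857.1488 s = 23.85 hours.

23.85 hours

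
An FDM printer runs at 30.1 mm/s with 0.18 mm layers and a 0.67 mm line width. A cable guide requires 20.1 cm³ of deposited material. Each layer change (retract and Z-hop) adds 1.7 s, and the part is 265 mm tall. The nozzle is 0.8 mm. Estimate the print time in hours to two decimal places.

2.23 hours

Extrusion cross-section = 0.18 × 0.67, so 0.1206 mm².
Total extruded path = 20100/0.1206 = 166666.7 mm.
Time extruding: 166666.7 / 30.1 → 5537.1 s.
Number of layers: 265 / 0.18 → 1473 (rounded up).
Z-hop total: 1473 × 1.7 → 2504.1 s.
Total = 5537.1 + 2504.1 = 8041.2 s = 2.23 hours.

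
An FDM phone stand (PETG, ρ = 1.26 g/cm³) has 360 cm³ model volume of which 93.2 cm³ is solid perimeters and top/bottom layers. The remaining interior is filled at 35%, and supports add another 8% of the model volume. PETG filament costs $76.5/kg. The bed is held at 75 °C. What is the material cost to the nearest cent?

Interior volume: 360 − 93.2 → 266.8 cm³.
Deposited infill: 0.35 × 266.8 → 93.38 cm³.
Support: 0.08 × 360 → 28.8 cm³.
Total printed volume = 93.2 + 93.38 + 28.8 = 215.38 cm³.
Mass = 215.38 × 1.26 = 271.3788 g.
At $76.5/kg: 271.3788/1000 × 76.5 = $20.76.

$20.76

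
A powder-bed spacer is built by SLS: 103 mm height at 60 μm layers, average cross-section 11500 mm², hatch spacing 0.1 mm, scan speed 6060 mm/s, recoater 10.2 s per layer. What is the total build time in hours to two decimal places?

13.92 hours

Number of layers: 103 / 0.06 → 1717 (rounded up).
Hatch length per layer: 11500 / 0.1 → 115000 mm.
Per-layer scan time: 115000 / 6060 → 18.9769 s.
Per-layer time = 18.9769 + 10.2 = 29.1769 s.
Total: 1717 × 29.1769 s = 50096.7373 s → 13.92 hours.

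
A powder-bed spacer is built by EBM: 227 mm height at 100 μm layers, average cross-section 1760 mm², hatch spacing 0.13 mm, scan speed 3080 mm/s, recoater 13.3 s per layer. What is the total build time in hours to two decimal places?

11.16 hours

Layer count = ceil(227 / 0.1) = 2270.
Per-layer scan distance = 1760 / 0.13, so 13538.5 mm.
Per-layer scan time = 13538.5 / 3080 = 4.3956 s.
Layer cycle = 4.3956 + 13.3 = 17.6956 s.
Total: 2270 × 17.6956 s = 40169.012 s → 11.16 hours.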